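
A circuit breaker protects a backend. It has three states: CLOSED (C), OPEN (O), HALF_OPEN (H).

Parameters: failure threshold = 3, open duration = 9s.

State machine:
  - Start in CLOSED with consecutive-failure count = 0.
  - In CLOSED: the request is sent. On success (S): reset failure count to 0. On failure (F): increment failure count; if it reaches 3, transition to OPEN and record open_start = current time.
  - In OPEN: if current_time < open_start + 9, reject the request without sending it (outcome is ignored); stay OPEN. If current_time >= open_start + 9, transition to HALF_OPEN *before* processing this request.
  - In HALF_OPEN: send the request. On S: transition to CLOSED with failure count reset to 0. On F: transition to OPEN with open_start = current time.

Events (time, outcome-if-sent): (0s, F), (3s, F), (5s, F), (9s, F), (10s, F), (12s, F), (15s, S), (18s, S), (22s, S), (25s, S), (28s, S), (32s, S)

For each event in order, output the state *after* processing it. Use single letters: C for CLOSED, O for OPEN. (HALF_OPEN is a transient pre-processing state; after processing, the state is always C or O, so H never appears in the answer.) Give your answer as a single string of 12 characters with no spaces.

Answer: CCOOOOCCCCCC

Derivation:
State after each event:
  event#1 t=0s outcome=F: state=CLOSED
  event#2 t=3s outcome=F: state=CLOSED
  event#3 t=5s outcome=F: state=OPEN
  event#4 t=9s outcome=F: state=OPEN
  event#5 t=10s outcome=F: state=OPEN
  event#6 t=12s outcome=F: state=OPEN
  event#7 t=15s outcome=S: state=CLOSED
  event#8 t=18s outcome=S: state=CLOSED
  event#9 t=22s outcome=S: state=CLOSED
  event#10 t=25s outcome=S: state=CLOSED
  event#11 t=28s outcome=S: state=CLOSED
  event#12 t=32s outcome=S: state=CLOSED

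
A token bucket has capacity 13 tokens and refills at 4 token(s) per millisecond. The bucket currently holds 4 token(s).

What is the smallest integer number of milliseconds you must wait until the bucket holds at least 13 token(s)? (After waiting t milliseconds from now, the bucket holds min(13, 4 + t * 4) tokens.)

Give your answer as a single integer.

Need 4 + t * 4 >= 13, so t >= 9/4.
Smallest integer t = ceil(9/4) = 3.

Answer: 3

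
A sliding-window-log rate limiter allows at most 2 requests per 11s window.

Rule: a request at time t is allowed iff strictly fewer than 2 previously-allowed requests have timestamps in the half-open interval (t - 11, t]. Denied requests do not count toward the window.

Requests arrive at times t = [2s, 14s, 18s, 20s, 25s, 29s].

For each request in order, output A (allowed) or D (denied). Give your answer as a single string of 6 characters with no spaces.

Tracking allowed requests in the window:
  req#1 t=2s: ALLOW
  req#2 t=14s: ALLOW
  req#3 t=18s: ALLOW
  req#4 t=20s: DENY
  req#5 t=25s: ALLOW
  req#6 t=29s: ALLOW

Answer: AAADAA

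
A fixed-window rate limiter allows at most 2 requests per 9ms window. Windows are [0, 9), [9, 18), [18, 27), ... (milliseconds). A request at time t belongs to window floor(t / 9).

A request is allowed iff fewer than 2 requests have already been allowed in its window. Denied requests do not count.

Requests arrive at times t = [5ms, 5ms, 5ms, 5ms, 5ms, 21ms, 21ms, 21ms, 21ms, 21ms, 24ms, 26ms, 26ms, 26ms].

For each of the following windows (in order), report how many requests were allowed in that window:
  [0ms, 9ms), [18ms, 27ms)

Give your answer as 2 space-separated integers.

Answer: 2 2

Derivation:
Processing requests:
  req#1 t=5ms (window 0): ALLOW
  req#2 t=5ms (window 0): ALLOW
  req#3 t=5ms (window 0): DENY
  req#4 t=5ms (window 0): DENY
  req#5 t=5ms (window 0): DENY
  req#6 t=21ms (window 2): ALLOW
  req#7 t=21ms (window 2): ALLOW
  req#8 t=21ms (window 2): DENY
  req#9 t=21ms (window 2): DENY
  req#10 t=21ms (window 2): DENY
  req#11 t=24ms (window 2): DENY
  req#12 t=26ms (window 2): DENY
  req#13 t=26ms (window 2): DENY
  req#14 t=26ms (window 2): DENY

Allowed counts by window: 2 2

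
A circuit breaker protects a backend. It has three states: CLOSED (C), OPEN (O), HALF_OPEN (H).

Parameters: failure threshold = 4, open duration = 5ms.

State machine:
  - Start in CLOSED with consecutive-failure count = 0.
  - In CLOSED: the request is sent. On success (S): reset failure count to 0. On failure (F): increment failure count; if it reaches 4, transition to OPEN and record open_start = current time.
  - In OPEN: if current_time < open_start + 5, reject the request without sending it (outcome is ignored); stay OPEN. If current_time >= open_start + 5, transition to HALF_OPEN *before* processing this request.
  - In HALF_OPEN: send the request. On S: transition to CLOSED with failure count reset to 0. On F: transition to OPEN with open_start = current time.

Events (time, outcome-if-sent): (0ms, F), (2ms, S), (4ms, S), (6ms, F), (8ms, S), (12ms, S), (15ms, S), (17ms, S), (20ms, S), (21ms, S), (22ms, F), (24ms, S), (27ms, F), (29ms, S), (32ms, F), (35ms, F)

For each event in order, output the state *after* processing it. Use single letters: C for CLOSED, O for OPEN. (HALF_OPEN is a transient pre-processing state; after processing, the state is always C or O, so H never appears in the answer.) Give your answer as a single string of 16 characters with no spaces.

State after each event:
  event#1 t=0ms outcome=F: state=CLOSED
  event#2 t=2ms outcome=S: state=CLOSED
  event#3 t=4ms outcome=S: state=CLOSED
  event#4 t=6ms outcome=F: state=CLOSED
  event#5 t=8ms outcome=S: state=CLOSED
  event#6 t=12ms outcome=S: state=CLOSED
  event#7 t=15ms outcome=S: state=CLOSED
  event#8 t=17ms outcome=S: state=CLOSED
  event#9 t=20ms outcome=S: state=CLOSED
  event#10 t=21ms outcome=S: state=CLOSED
  event#11 t=22ms outcome=F: state=CLOSED
  event#12 t=24ms outcome=S: state=CLOSED
  event#13 t=27ms outcome=F: state=CLOSED
  event#14 t=29ms outcome=S: state=CLOSED
  event#15 t=32ms outcome=F: state=CLOSED
  event#16 t=35ms outcome=F: state=CLOSED

Answer: CCCCCCCCCCCCCCCC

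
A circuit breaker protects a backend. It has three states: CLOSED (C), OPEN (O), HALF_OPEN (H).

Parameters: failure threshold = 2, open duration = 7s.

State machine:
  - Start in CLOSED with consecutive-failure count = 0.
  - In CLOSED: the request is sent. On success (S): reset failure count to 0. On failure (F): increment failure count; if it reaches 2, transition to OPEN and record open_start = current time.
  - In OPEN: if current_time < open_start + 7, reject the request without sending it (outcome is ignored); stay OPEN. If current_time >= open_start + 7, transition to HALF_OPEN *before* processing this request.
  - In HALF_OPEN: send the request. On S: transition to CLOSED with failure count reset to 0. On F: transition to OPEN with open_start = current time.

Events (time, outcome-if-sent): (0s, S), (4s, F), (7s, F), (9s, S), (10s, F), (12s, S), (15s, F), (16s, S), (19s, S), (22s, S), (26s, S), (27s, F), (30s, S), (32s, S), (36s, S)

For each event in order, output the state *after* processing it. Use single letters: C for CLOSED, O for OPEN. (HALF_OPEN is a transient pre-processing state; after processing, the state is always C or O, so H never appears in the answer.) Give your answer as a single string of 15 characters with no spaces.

State after each event:
  event#1 t=0s outcome=S: state=CLOSED
  event#2 t=4s outcome=F: state=CLOSED
  event#3 t=7s outcome=F: state=OPEN
  event#4 t=9s outcome=S: state=OPEN
  event#5 t=10s outcome=F: state=OPEN
  event#6 t=12s outcome=S: state=OPEN
  event#7 t=15s outcome=F: state=OPEN
  event#8 t=16s outcome=S: state=OPEN
  event#9 t=19s outcome=S: state=OPEN
  event#10 t=22s outcome=S: state=CLOSED
  event#11 t=26s outcome=S: state=CLOSED
  event#12 t=27s outcome=F: state=CLOSED
  event#13 t=30s outcome=S: state=CLOSED
  event#14 t=32s outcome=S: state=CLOSED
  event#15 t=36s outcome=S: state=CLOSED

Answer: CCOOOOOOOCCCCCC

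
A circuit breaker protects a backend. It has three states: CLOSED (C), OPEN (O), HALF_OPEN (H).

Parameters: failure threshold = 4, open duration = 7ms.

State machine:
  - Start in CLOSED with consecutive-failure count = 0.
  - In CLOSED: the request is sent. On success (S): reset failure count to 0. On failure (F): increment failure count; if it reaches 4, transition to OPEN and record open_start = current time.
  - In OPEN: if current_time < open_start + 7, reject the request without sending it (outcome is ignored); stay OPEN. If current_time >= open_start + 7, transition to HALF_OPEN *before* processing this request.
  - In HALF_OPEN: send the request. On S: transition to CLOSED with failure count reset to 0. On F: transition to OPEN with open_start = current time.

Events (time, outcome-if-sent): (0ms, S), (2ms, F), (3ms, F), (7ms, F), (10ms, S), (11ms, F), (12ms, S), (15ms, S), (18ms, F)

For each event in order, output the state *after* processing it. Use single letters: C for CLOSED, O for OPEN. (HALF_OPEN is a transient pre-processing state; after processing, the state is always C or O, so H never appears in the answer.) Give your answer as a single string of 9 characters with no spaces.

Answer: CCCCCCCCC

Derivation:
State after each event:
  event#1 t=0ms outcome=S: state=CLOSED
  event#2 t=2ms outcome=F: state=CLOSED
  event#3 t=3ms outcome=F: state=CLOSED
  event#4 t=7ms outcome=F: state=CLOSED
  event#5 t=10ms outcome=S: state=CLOSED
  event#6 t=11ms outcome=F: state=CLOSED
  event#7 t=12ms outcome=S: state=CLOSED
  event#8 t=15ms outcome=S: state=CLOSED
  event#9 t=18ms outcome=F: state=CLOSED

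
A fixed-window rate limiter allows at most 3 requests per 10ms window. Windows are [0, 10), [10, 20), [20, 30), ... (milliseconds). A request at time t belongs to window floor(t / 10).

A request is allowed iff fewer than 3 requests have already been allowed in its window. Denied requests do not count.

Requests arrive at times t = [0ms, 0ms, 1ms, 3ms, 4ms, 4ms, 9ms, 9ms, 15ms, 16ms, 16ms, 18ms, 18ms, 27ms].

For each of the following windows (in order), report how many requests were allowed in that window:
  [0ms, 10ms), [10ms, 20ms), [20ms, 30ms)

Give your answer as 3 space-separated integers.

Answer: 3 3 1

Derivation:
Processing requests:
  req#1 t=0ms (window 0): ALLOW
  req#2 t=0ms (window 0): ALLOW
  req#3 t=1ms (window 0): ALLOW
  req#4 t=3ms (window 0): DENY
  req#5 t=4ms (window 0): DENY
  req#6 t=4ms (window 0): DENY
  req#7 t=9ms (window 0): DENY
  req#8 t=9ms (window 0): DENY
  req#9 t=15ms (window 1): ALLOW
  req#10 t=16ms (window 1): ALLOW
  req#11 t=16ms (window 1): ALLOW
  req#12 t=18ms (window 1): DENY
  req#13 t=18ms (window 1): DENY
  req#14 t=27ms (window 2): ALLOW

Allowed counts by window: 3 3 1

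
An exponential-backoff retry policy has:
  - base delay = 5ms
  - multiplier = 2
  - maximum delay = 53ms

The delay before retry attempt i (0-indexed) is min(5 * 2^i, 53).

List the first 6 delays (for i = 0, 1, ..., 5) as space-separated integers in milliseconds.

Computing each delay:
  i=0: min(5*2^0, 53) = 5
  i=1: min(5*2^1, 53) = 10
  i=2: min(5*2^2, 53) = 20
  i=3: min(5*2^3, 53) = 40
  i=4: min(5*2^4, 53) = 53
  i=5: min(5*2^5, 53) = 53

Answer: 5 10 20 40 53 53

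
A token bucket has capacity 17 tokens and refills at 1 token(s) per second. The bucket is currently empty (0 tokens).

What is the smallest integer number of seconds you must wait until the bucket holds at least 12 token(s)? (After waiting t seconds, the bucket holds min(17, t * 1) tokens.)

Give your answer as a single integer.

Need t * 1 >= 12, so t >= 12/1.
Smallest integer t = ceil(12/1) = 12.

Answer: 12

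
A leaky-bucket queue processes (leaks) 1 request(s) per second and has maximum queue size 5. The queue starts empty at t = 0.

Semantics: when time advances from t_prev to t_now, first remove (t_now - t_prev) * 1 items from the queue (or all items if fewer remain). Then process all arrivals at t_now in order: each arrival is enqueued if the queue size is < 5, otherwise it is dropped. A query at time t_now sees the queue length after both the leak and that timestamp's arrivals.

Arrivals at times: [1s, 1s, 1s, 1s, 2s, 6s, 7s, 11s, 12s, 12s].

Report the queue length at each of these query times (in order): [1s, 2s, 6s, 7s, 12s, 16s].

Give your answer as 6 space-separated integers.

Answer: 4 4 1 1 2 0

Derivation:
Queue lengths at query times:
  query t=1s: backlog = 4
  query t=2s: backlog = 4
  query t=6s: backlog = 1
  query t=7s: backlog = 1
  query t=12s: backlog = 2
  query t=16s: backlog = 0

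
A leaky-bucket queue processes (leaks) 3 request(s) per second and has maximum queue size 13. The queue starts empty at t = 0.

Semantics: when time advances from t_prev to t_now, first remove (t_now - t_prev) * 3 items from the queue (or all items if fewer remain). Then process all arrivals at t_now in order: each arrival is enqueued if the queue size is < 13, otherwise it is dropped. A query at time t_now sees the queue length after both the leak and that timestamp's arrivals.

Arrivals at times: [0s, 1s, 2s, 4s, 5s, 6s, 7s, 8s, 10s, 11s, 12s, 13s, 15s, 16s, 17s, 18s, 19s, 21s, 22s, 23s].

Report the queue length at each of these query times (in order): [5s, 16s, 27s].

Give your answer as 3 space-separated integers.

Answer: 1 1 0

Derivation:
Queue lengths at query times:
  query t=5s: backlog = 1
  query t=16s: backlog = 1
  query t=27s: backlog = 0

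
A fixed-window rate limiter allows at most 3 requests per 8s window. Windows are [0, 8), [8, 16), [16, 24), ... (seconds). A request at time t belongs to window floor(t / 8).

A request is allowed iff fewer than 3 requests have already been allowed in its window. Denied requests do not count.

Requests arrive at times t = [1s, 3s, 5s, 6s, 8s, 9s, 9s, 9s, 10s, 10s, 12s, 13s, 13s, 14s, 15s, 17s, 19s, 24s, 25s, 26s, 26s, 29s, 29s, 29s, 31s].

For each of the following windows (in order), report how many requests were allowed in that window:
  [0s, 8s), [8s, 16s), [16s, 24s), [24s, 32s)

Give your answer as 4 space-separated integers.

Answer: 3 3 2 3

Derivation:
Processing requests:
  req#1 t=1s (window 0): ALLOW
  req#2 t=3s (window 0): ALLOW
  req#3 t=5s (window 0): ALLOW
  req#4 t=6s (window 0): DENY
  req#5 t=8s (window 1): ALLOW
  req#6 t=9s (window 1): ALLOW
  req#7 t=9s (window 1): ALLOW
  req#8 t=9s (window 1): DENY
  req#9 t=10s (window 1): DENY
  req#10 t=10s (window 1): DENY
  req#11 t=12s (window 1): DENY
  req#12 t=13s (window 1): DENY
  req#13 t=13s (window 1): DENY
  req#14 t=14s (window 1): DENY
  req#15 t=15s (window 1): DENY
  req#16 t=17s (window 2): ALLOW
  req#17 t=19s (window 2): ALLOW
  req#18 t=24s (window 3): ALLOW
  req#19 t=25s (window 3): ALLOW
  req#20 t=26s (window 3): ALLOW
  req#21 t=26s (window 3): DENY
  req#22 t=29s (window 3): DENY
  req#23 t=29s (window 3): DENY
  req#24 t=29s (window 3): DENY
  req#25 t=31s (window 3): DENY

Allowed counts by window: 3 3 2 3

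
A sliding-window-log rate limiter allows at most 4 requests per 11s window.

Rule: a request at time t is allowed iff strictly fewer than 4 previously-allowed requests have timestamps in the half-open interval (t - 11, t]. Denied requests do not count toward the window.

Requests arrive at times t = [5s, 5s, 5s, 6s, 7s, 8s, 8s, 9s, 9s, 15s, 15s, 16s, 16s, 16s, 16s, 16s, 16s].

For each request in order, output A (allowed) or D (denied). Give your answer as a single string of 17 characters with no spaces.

Answer: AAAADDDDDDDAAADDD

Derivation:
Tracking allowed requests in the window:
  req#1 t=5s: ALLOW
  req#2 t=5s: ALLOW
  req#3 t=5s: ALLOW
  req#4 t=6s: ALLOW
  req#5 t=7s: DENY
  req#6 t=8s: DENY
  req#7 t=8s: DENY
  req#8 t=9s: DENY
  req#9 t=9s: DENY
  req#10 t=15s: DENY
  req#11 t=15s: DENY
  req#12 t=16s: ALLOW
  req#13 t=16s: ALLOW
  req#14 t=16s: ALLOW
  req#15 t=16s: DENY
  req#16 t=16s: DENY
  req#17 t=16s: DENY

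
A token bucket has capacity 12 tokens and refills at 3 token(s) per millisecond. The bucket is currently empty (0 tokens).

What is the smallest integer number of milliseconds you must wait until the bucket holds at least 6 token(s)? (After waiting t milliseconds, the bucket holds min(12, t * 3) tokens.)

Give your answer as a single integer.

Need t * 3 >= 6, so t >= 6/3.
Smallest integer t = ceil(6/3) = 2.

Answer: 2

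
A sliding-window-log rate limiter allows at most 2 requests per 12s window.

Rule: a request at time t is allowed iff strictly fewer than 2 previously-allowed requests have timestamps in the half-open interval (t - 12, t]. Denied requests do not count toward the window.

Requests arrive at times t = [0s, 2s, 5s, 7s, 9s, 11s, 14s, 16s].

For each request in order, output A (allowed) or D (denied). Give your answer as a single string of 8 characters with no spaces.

Answer: AADDDDAA

Derivation:
Tracking allowed requests in the window:
  req#1 t=0s: ALLOW
  req#2 t=2s: ALLOW
  req#3 t=5s: DENY
  req#4 t=7s: DENY
  req#5 t=9s: DENY
  req#6 t=11s: DENY
  req#7 t=14s: ALLOW
  req#8 t=16s: ALLOW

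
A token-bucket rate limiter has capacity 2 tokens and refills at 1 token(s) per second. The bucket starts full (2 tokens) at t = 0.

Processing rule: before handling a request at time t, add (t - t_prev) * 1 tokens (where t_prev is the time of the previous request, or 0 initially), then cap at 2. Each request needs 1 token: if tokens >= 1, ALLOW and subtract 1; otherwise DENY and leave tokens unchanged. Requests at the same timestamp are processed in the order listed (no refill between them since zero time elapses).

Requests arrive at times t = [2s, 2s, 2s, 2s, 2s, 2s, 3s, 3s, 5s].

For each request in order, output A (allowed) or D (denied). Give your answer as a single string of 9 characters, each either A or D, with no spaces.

Simulating step by step:
  req#1 t=2s: ALLOW
  req#2 t=2s: ALLOW
  req#3 t=2s: DENY
  req#4 t=2s: DENY
  req#5 t=2s: DENY
  req#6 t=2s: DENY
  req#7 t=3s: ALLOW
  req#8 t=3s: DENY
  req#9 t=5s: ALLOW

Answer: AADDDDADA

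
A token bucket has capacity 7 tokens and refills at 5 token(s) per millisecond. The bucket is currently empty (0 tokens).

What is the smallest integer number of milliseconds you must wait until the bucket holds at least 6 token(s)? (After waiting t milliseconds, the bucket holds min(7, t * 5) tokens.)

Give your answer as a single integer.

Need t * 5 >= 6, so t >= 6/5.
Smallest integer t = ceil(6/5) = 2.

Answer: 2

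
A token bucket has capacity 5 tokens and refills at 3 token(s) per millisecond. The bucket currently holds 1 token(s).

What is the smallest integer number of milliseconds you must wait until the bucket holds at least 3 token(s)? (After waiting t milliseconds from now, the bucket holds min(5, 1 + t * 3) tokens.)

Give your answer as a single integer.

Answer: 1

Derivation:
Need 1 + t * 3 >= 3, so t >= 2/3.
Smallest integer t = ceil(2/3) = 1.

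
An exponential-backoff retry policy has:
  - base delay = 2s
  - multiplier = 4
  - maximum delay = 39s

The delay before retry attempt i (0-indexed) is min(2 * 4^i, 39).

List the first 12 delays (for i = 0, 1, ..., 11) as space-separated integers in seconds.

Computing each delay:
  i=0: min(2*4^0, 39) = 2
  i=1: min(2*4^1, 39) = 8
  i=2: min(2*4^2, 39) = 32
  i=3: min(2*4^3, 39) = 39
  i=4: min(2*4^4, 39) = 39
  i=5: min(2*4^5, 39) = 39
  i=6: min(2*4^6, 39) = 39
  i=7: min(2*4^7, 39) = 39
  i=8: min(2*4^8, 39) = 39
  i=9: min(2*4^9, 39) = 39
  i=10: min(2*4^10, 39) = 39
  i=11: min(2*4^11, 39) = 39

Answer: 2 8 32 39 39 39 39 39 39 39 39 39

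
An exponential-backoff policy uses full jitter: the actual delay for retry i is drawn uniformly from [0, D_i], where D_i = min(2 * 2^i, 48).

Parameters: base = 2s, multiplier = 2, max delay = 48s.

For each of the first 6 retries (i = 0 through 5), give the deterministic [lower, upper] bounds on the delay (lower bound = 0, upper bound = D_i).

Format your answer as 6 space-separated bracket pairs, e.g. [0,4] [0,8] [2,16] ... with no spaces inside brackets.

Computing bounds per retry:
  i=0: D_i=min(2*2^0,48)=2, bounds=[0,2]
  i=1: D_i=min(2*2^1,48)=4, bounds=[0,4]
  i=2: D_i=min(2*2^2,48)=8, bounds=[0,8]
  i=3: D_i=min(2*2^3,48)=16, bounds=[0,16]
  i=4: D_i=min(2*2^4,48)=32, bounds=[0,32]
  i=5: D_i=min(2*2^5,48)=48, bounds=[0,48]

Answer: [0,2] [0,4] [0,8] [0,16] [0,32] [0,48]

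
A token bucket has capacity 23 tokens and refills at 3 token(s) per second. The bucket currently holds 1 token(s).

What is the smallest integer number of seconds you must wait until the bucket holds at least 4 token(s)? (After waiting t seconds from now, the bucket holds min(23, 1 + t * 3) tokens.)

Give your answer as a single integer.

Answer: 1

Derivation:
Need 1 + t * 3 >= 4, so t >= 3/3.
Smallest integer t = ceil(3/3) = 1.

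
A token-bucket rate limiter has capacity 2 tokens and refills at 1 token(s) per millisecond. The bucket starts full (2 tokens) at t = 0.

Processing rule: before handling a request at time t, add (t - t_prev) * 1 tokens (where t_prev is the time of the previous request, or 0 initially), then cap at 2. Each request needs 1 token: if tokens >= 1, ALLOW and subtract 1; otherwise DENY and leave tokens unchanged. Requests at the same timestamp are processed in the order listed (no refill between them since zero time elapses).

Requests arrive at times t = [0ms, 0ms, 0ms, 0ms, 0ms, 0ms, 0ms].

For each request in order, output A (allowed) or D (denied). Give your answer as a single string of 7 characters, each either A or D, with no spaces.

Simulating step by step:
  req#1 t=0ms: ALLOW
  req#2 t=0ms: ALLOW
  req#3 t=0ms: DENY
  req#4 t=0ms: DENY
  req#5 t=0ms: DENY
  req#6 t=0ms: DENY
  req#7 t=0ms: DENY

Answer: AADDDDD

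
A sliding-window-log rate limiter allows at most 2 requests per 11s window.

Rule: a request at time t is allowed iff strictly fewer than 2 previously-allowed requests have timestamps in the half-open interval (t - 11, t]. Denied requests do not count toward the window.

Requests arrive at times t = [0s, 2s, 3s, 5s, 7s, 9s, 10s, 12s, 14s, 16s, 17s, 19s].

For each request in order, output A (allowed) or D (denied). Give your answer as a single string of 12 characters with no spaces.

Tracking allowed requests in the window:
  req#1 t=0s: ALLOW
  req#2 t=2s: ALLOW
  req#3 t=3s: DENY
  req#4 t=5s: DENY
  req#5 t=7s: DENY
  req#6 t=9s: DENY
  req#7 t=10s: DENY
  req#8 t=12s: ALLOW
  req#9 t=14s: ALLOW
  req#10 t=16s: DENY
  req#11 t=17s: DENY
  req#12 t=19s: DENY

Answer: AADDDDDAADDD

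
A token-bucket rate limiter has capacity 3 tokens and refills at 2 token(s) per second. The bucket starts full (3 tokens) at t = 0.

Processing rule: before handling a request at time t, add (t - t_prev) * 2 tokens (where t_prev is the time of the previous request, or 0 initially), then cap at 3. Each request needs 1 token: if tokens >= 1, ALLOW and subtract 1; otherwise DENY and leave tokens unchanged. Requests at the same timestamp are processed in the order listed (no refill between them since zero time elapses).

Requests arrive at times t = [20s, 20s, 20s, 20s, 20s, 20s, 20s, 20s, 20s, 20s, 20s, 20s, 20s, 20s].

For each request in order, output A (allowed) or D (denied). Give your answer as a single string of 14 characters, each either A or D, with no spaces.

Answer: AAADDDDDDDDDDD

Derivation:
Simulating step by step:
  req#1 t=20s: ALLOW
  req#2 t=20s: ALLOW
  req#3 t=20s: ALLOW
  req#4 t=20s: DENY
  req#5 t=20s: DENY
  req#6 t=20s: DENY
  req#7 t=20s: DENY
  req#8 t=20s: DENY
  req#9 t=20s: DENY
  req#10 t=20s: DENY
  req#11 t=20s: DENY
  req#12 t=20s: DENY
  req#13 t=20s: DENY
  req#14 t=20s: DENY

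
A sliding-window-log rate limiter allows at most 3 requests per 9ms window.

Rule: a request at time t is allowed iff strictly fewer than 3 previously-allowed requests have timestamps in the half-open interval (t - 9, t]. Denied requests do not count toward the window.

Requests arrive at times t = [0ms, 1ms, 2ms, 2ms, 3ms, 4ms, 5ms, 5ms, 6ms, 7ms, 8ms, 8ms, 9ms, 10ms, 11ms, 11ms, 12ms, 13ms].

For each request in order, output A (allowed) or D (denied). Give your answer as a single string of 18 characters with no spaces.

Tracking allowed requests in the window:
  req#1 t=0ms: ALLOW
  req#2 t=1ms: ALLOW
  req#3 t=2ms: ALLOW
  req#4 t=2ms: DENY
  req#5 t=3ms: DENY
  req#6 t=4ms: DENY
  req#7 t=5ms: DENY
  req#8 t=5ms: DENY
  req#9 t=6ms: DENY
  req#10 t=7ms: DENY
  req#11 t=8ms: DENY
  req#12 t=8ms: DENY
  req#13 t=9ms: ALLOW
  req#14 t=10ms: ALLOW
  req#15 t=11ms: ALLOW
  req#16 t=11ms: DENY
  req#17 t=12ms: DENY
  req#18 t=13ms: DENY

Answer: AAADDDDDDDDDAAADDD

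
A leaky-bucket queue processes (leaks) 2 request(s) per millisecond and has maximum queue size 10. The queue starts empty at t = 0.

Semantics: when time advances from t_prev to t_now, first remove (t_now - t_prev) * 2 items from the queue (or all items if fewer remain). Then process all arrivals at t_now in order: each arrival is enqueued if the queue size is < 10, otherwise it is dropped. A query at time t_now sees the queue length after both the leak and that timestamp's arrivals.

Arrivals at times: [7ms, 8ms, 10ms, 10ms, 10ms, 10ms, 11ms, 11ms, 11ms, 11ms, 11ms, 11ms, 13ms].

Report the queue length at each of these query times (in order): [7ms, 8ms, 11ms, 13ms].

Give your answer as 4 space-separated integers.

Answer: 1 1 8 5

Derivation:
Queue lengths at query times:
  query t=7ms: backlog = 1
  query t=8ms: backlog = 1
  query t=11ms: backlog = 8
  query t=13ms: backlog = 5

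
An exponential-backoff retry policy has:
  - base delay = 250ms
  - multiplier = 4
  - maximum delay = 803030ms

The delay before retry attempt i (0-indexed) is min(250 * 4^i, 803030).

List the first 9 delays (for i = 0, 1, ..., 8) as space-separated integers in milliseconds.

Answer: 250 1000 4000 16000 64000 256000 803030 803030 803030

Derivation:
Computing each delay:
  i=0: min(250*4^0, 803030) = 250
  i=1: min(250*4^1, 803030) = 1000
  i=2: min(250*4^2, 803030) = 4000
  i=3: min(250*4^3, 803030) = 16000
  i=4: min(250*4^4, 803030) = 64000
  i=5: min(250*4^5, 803030) = 256000
  i=6: min(250*4^6, 803030) = 803030
  i=7: min(250*4^7, 803030) = 803030
  i=8: min(250*4^8, 803030) = 803030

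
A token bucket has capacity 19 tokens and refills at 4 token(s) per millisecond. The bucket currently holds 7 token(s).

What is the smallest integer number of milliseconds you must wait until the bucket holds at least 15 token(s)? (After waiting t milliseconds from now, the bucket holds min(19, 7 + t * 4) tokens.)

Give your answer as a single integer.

Answer: 2

Derivation:
Need 7 + t * 4 >= 15, so t >= 8/4.
Smallest integer t = ceil(8/4) = 2.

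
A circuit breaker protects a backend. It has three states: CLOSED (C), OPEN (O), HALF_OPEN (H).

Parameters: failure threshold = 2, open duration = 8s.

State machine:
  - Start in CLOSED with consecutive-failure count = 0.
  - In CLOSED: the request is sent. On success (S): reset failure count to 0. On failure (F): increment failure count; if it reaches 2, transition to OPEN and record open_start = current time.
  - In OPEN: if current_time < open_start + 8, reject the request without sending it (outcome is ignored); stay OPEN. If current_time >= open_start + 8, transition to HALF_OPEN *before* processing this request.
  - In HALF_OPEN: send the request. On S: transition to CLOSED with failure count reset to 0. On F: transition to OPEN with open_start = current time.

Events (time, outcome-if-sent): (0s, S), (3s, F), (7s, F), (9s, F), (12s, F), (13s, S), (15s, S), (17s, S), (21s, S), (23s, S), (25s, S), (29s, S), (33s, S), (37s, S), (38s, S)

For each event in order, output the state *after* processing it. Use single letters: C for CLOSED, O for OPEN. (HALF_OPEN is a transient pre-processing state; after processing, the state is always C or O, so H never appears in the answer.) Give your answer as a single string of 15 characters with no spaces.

State after each event:
  event#1 t=0s outcome=S: state=CLOSED
  event#2 t=3s outcome=F: state=CLOSED
  event#3 t=7s outcome=F: state=OPEN
  event#4 t=9s outcome=F: state=OPEN
  event#5 t=12s outcome=F: state=OPEN
  event#6 t=13s outcome=S: state=OPEN
  event#7 t=15s outcome=S: state=CLOSED
  event#8 t=17s outcome=S: state=CLOSED
  event#9 t=21s outcome=S: state=CLOSED
  event#10 t=23s outcome=S: state=CLOSED
  event#11 t=25s outcome=S: state=CLOSED
  event#12 t=29s outcome=S: state=CLOSED
  event#13 t=33s outcome=S: state=CLOSED
  event#14 t=37s outcome=S: state=CLOSED
  event#15 t=38s outcome=S: state=CLOSED

Answer: CCOOOOCCCCCCCCC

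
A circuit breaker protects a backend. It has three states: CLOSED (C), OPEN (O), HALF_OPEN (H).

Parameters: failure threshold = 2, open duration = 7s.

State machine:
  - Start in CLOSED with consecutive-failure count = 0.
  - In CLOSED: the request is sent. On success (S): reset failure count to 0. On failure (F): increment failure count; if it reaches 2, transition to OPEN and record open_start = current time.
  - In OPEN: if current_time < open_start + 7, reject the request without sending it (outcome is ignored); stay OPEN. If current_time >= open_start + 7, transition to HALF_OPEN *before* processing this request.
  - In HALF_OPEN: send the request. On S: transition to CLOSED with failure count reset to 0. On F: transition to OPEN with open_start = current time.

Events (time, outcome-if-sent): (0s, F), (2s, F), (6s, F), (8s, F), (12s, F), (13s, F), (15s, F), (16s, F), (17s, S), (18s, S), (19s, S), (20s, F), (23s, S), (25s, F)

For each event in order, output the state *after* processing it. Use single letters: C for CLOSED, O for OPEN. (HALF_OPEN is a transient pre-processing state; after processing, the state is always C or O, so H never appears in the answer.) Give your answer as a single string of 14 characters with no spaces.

Answer: COOOOOOOOOCCCC

Derivation:
State after each event:
  event#1 t=0s outcome=F: state=CLOSED
  event#2 t=2s outcome=F: state=OPEN
  event#3 t=6s outcome=F: state=OPEN
  event#4 t=8s outcome=F: state=OPEN
  event#5 t=12s outcome=F: state=OPEN
  event#6 t=13s outcome=F: state=OPEN
  event#7 t=15s outcome=F: state=OPEN
  event#8 t=16s outcome=F: state=OPEN
  event#9 t=17s outcome=S: state=OPEN
  event#10 t=18s outcome=S: state=OPEN
  event#11 t=19s outcome=S: state=CLOSED
  event#12 t=20s outcome=F: state=CLOSED
  event#13 t=23s outcome=S: state=CLOSED
  event#14 t=25s outcome=F: state=CLOSED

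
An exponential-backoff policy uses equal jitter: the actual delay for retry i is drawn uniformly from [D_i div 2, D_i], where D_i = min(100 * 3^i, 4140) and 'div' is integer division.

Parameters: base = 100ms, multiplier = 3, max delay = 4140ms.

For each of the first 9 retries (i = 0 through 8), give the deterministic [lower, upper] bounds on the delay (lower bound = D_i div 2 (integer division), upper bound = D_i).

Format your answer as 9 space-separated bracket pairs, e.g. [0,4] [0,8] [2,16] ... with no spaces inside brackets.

Computing bounds per retry:
  i=0: D_i=min(100*3^0,4140)=100, bounds=[50,100]
  i=1: D_i=min(100*3^1,4140)=300, bounds=[150,300]
  i=2: D_i=min(100*3^2,4140)=900, bounds=[450,900]
  i=3: D_i=min(100*3^3,4140)=2700, bounds=[1350,2700]
  i=4: D_i=min(100*3^4,4140)=4140, bounds=[2070,4140]
  i=5: D_i=min(100*3^5,4140)=4140, bounds=[2070,4140]
  i=6: D_i=min(100*3^6,4140)=4140, bounds=[2070,4140]
  i=7: D_i=min(100*3^7,4140)=4140, bounds=[2070,4140]
  i=8: D_i=min(100*3^8,4140)=4140, bounds=[2070,4140]

Answer: [50,100] [150,300] [450,900] [1350,2700] [2070,4140] [2070,4140] [2070,4140] [2070,4140] [2070,4140]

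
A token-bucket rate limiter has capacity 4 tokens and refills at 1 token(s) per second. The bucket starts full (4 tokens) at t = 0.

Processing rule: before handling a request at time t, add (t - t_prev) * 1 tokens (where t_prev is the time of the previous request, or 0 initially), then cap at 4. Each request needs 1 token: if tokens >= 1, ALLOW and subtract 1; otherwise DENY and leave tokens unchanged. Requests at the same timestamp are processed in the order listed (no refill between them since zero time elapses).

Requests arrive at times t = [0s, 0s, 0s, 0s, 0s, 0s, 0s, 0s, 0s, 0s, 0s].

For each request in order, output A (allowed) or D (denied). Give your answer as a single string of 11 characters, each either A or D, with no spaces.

Answer: AAAADDDDDDD

Derivation:
Simulating step by step:
  req#1 t=0s: ALLOW
  req#2 t=0s: ALLOW
  req#3 t=0s: ALLOW
  req#4 t=0s: ALLOW
  req#5 t=0s: DENY
  req#6 t=0s: DENY
  req#7 t=0s: DENY
  req#8 t=0s: DENY
  req#9 t=0s: DENY
  req#10 t=0s: DENY
  req#11 t=0s: DENY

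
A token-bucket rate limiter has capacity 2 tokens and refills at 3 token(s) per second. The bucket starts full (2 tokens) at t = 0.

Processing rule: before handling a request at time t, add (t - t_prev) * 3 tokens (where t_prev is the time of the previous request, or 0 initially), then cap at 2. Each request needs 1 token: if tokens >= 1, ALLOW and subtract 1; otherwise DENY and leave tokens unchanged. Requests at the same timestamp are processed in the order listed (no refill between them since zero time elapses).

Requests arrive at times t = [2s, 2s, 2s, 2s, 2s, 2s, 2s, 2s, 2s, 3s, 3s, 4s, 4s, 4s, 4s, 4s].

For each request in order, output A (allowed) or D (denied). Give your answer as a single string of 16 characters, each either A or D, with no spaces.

Simulating step by step:
  req#1 t=2s: ALLOW
  req#2 t=2s: ALLOW
  req#3 t=2s: DENY
  req#4 t=2s: DENY
  req#5 t=2s: DENY
  req#6 t=2s: DENY
  req#7 t=2s: DENY
  req#8 t=2s: DENY
  req#9 t=2s: DENY
  req#10 t=3s: ALLOW
  req#11 t=3s: ALLOW
  req#12 t=4s: ALLOW
  req#13 t=4s: ALLOW
  req#14 t=4s: DENY
  req#15 t=4s: DENY
  req#16 t=4s: DENY

Answer: AADDDDDDDAAAADDD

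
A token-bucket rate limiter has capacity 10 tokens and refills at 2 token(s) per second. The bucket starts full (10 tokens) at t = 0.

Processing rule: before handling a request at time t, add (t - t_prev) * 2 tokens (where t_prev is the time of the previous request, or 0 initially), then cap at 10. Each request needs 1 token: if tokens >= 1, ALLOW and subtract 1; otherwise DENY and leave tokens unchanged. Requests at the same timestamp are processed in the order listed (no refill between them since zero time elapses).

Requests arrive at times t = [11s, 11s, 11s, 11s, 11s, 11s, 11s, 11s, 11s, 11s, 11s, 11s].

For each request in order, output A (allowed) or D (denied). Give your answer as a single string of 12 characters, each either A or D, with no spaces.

Simulating step by step:
  req#1 t=11s: ALLOW
  req#2 t=11s: ALLOW
  req#3 t=11s: ALLOW
  req#4 t=11s: ALLOW
  req#5 t=11s: ALLOW
  req#6 t=11s: ALLOW
  req#7 t=11s: ALLOW
  req#8 t=11s: ALLOW
  req#9 t=11s: ALLOW
  req#10 t=11s: ALLOW
  req#11 t=11s: DENY
  req#12 t=11s: DENY

Answer: AAAAAAAAAADD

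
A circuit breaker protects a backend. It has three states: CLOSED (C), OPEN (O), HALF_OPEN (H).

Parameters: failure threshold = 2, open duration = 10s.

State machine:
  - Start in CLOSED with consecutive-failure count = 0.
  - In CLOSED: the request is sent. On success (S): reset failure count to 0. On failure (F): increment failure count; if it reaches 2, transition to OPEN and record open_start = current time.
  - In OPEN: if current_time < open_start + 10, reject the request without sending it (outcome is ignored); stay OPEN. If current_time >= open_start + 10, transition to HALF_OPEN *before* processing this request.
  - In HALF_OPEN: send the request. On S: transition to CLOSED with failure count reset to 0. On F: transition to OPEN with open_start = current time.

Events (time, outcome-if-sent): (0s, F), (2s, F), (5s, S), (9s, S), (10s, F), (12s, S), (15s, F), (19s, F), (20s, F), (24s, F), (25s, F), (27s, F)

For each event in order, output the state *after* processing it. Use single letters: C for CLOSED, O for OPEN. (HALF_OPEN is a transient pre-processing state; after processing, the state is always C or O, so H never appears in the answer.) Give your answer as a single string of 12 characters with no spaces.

Answer: COOOOCCOOOOO

Derivation:
State after each event:
  event#1 t=0s outcome=F: state=CLOSED
  event#2 t=2s outcome=F: state=OPEN
  event#3 t=5s outcome=S: state=OPEN
  event#4 t=9s outcome=S: state=OPEN
  event#5 t=10s outcome=F: state=OPEN
  event#6 t=12s outcome=S: state=CLOSED
  event#7 t=15s outcome=F: state=CLOSED
  event#8 t=19s outcome=F: state=OPEN
  event#9 t=20s outcome=F: state=OPEN
  event#10 t=24s outcome=F: state=OPEN
  event#11 t=25s outcome=F: state=OPEN
  event#12 t=27s outcome=F: state=OPEN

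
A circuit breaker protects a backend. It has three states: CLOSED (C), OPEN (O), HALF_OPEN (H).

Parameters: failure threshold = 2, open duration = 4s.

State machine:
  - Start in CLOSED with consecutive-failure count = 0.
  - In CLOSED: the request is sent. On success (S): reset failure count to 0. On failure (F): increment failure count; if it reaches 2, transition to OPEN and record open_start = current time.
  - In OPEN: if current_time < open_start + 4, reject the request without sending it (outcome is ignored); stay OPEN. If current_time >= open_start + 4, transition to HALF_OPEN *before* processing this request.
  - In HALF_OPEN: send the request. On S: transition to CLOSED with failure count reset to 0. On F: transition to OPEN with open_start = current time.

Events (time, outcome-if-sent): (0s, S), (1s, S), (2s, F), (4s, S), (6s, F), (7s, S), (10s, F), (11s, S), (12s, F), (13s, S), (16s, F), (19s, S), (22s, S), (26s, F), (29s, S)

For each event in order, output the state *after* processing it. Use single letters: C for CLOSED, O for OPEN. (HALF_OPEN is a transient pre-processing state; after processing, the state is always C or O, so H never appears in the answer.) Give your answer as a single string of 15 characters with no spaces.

Answer: CCCCCCCCCCCCCCC

Derivation:
State after each event:
  event#1 t=0s outcome=S: state=CLOSED
  event#2 t=1s outcome=S: state=CLOSED
  event#3 t=2s outcome=F: state=CLOSED
  event#4 t=4s outcome=S: state=CLOSED
  event#5 t=6s outcome=F: state=CLOSED
  event#6 t=7s outcome=S: state=CLOSED
  event#7 t=10s outcome=F: state=CLOSED
  event#8 t=11s outcome=S: state=CLOSED
  event#9 t=12s outcome=F: state=CLOSED
  event#10 t=13s outcome=S: state=CLOSED
  event#11 t=16s outcome=F: state=CLOSED
  event#12 t=19s outcome=S: state=CLOSED
  event#13 t=22s outcome=S: state=CLOSED
  event#14 t=26s outcome=F: state=CLOSED
  event#15 t=29s outcome=S: state=CLOSED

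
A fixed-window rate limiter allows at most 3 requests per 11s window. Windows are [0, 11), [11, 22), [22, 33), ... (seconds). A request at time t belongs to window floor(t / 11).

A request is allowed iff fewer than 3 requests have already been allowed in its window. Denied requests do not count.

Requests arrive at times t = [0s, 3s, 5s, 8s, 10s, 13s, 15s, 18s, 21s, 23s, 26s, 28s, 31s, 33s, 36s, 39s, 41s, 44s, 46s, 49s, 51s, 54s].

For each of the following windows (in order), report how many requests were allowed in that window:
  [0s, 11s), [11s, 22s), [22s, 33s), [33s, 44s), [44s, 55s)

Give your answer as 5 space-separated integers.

Answer: 3 3 3 3 3

Derivation:
Processing requests:
  req#1 t=0s (window 0): ALLOW
  req#2 t=3s (window 0): ALLOW
  req#3 t=5s (window 0): ALLOW
  req#4 t=8s (window 0): DENY
  req#5 t=10s (window 0): DENY
  req#6 t=13s (window 1): ALLOW
  req#7 t=15s (window 1): ALLOW
  req#8 t=18s (window 1): ALLOW
  req#9 t=21s (window 1): DENY
  req#10 t=23s (window 2): ALLOW
  req#11 t=26s (window 2): ALLOW
  req#12 t=28s (window 2): ALLOW
  req#13 t=31s (window 2): DENY
  req#14 t=33s (window 3): ALLOW
  req#15 t=36s (window 3): ALLOW
  req#16 t=39s (window 3): ALLOW
  req#17 t=41s (window 3): DENY
  req#18 t=44s (window 4): ALLOW
  req#19 t=46s (window 4): ALLOW
  req#20 t=49s (window 4): ALLOW
  req#21 t=51s (window 4): DENY
  req#22 t=54s (window 4): DENY

Allowed counts by window: 3 3 3 3 3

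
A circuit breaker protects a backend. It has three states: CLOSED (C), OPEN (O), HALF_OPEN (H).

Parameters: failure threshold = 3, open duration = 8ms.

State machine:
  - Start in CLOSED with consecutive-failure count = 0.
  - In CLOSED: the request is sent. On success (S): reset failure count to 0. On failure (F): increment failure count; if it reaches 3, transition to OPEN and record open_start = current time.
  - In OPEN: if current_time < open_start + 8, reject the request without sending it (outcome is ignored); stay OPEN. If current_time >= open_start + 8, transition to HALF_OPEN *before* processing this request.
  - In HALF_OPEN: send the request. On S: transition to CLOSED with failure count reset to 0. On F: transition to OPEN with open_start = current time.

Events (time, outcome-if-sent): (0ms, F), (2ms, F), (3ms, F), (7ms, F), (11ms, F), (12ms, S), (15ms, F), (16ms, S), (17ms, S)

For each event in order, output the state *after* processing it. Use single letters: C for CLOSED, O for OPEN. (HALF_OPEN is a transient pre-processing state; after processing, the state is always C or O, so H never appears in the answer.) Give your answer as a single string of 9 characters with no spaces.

State after each event:
  event#1 t=0ms outcome=F: state=CLOSED
  event#2 t=2ms outcome=F: state=CLOSED
  event#3 t=3ms outcome=F: state=OPEN
  event#4 t=7ms outcome=F: state=OPEN
  event#5 t=11ms outcome=F: state=OPEN
  event#6 t=12ms outcome=S: state=OPEN
  event#7 t=15ms outcome=F: state=OPEN
  event#8 t=16ms outcome=S: state=OPEN
  event#9 t=17ms outcome=S: state=OPEN

Answer: CCOOOOOOO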